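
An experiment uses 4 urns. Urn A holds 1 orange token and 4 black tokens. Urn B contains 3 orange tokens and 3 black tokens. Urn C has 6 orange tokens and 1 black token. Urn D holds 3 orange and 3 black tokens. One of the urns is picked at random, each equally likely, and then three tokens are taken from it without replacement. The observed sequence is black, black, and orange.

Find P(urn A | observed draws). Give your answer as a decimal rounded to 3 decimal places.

0.400

The likelihood of the observed sequence under each hypothesis: P(data | urn A) = (4/5)(3/4)(1/3) = 1/5; P(data | urn B) = (3/6)(2/5)(3/4) = 3/20; P(data | urn C) = (1/7)(0/6) = 0; P(data | urn D) = (3/6)(2/5)(3/4) = 3/20.
Weighting by the prior gives 1/4 · 1/5 = 1/20, 1/4 · 3/20 = 3/80, 1/4 · 0 = 0, 1/4 · 3/20 = 3/80; with total 1/8.
Hence P(urn A | data) = (1/20) / (1/8) = 2/5.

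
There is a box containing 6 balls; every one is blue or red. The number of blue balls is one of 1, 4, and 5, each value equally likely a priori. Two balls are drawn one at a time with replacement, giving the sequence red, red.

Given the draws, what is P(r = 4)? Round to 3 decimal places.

0.133

For each hypothesis, P(data | H) works out to: P(data | r = 1) = (5/6)(5/6) = 25/36; P(data | r = 4) = (2/6)(2/6) = 1/9; P(data | r = 5) = (1/6)(1/6) = 1/36.
Weighting by the prior gives 1/3 · 25/36 = 25/108, 1/3 · 1/9 = 1/27, 1/3 · 1/36 = 1/108; summing to 5/18.
Hence P(r = 4 | data) = (1/27) / (5/18) = 2/15.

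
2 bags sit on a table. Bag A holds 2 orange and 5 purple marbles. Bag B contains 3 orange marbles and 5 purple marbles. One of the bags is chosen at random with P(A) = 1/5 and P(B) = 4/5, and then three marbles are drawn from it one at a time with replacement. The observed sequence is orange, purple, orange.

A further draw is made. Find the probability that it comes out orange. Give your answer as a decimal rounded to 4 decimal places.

Compute the likelihood of the observed sequence for each case: P(data | bag A) = (2/7)(5/7)(2/7) = 0.058309; P(data | bag B) = (3/8)(5/8)(3/8) = 0.087891.
Weighting by the prior gives 1/5 · 0.058309 = 0.011662, 4/5 · 0.087891 = 0.070312; summing to 0.081974.
Normalising, the posterior is P(bag A | data) = 0.14226, P(bag B | data) = 0.85774.
So P(orange next | data) = Σ P(orange next | H) P(H | data) = (2/7)(0.14226) + (3/8)(0.85774) = 0.3623.

0.3623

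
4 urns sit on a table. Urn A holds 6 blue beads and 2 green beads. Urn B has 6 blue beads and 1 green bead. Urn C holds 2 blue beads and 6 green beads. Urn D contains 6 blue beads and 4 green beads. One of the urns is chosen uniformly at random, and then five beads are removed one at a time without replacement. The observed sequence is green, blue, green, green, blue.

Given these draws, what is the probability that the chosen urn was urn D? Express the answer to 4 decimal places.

Compute the likelihood of the observed sequence for each case: P(data | urn A) = (2/8)(6/7)(1/6)(0/5) = 0; P(data | urn B) = (1/7)(6/6)(0/5) = 0; P(data | urn C) = (6/8)(2/7)(5/6)(4/5)(1/4) = 1/28; P(data | urn D) = (4/10)(6/9)(3/8)(2/7)(5/6) = 1/42.
Multiplying each by its prior: 1/4 · 0 = 0, 1/4 · 0 = 0, 1/4 · 1/28 = 1/112, 1/4 · 1/42 = 1/168; summing to 5/336.
Therefore the posterior P(urn D | data) = (1/168) / (5/336) = 2/5.

0.4000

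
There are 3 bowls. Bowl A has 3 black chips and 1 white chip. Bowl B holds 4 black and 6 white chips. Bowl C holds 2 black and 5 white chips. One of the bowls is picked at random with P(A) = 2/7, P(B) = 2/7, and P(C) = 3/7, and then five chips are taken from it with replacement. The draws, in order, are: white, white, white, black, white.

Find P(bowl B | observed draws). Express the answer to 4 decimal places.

Under each hypothesis, the probability of the observed sequence is: P(data | bowl A) = (1/4)(1/4)(1/4)(3/4)(1/4) = 0.0029297; P(data | bowl B) = (6/10)(6/10)(6/10)(4/10)(6/10) = 0.05184; P(data | bowl C) = (5/7)(5/7)(5/7)(2/7)(5/7) = 0.074374.
Weighting by the prior gives 2/7 · 0.0029297 = 0.00083705, 2/7 · 0.05184 = 0.014811, 3/7 · 0.074374 = 0.031874; summing to 0.047523.
So P(bowl B | data) = (0.014811) / (0.047523) = 0.31167.

0.3117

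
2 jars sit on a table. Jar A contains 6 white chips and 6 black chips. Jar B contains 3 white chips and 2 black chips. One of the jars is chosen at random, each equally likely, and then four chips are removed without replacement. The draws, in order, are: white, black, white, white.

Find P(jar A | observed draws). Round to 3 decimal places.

0.377

The likelihood of the observed sequence under each hypothesis: P(data | jar A) = (6/12)(6/11)(5/10)(4/9) = 2/33; P(data | jar B) = (3/5)(2/4)(2/3)(1/2) = 1/10.
Weighting by the prior gives 1/2 · 2/33 = 1/33, 1/2 · 1/10 = 1/20; these sum to 53/660.
Therefore the posterior P(jar A | data) = (1/33) / (53/660) = 20/53.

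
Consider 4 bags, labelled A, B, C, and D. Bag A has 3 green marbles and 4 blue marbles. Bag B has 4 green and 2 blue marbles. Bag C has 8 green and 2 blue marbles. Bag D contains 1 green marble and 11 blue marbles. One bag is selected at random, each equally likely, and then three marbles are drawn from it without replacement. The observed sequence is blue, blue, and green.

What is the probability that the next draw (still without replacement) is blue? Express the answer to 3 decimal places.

0.492

Compute the likelihood of the observed sequence for each case: P(data | bag A) = (4/7)(3/6)(3/5) = 0.17143; P(data | bag B) = (2/6)(1/5)(4/4) = 0.066667; P(data | bag C) = (2/10)(1/9)(8/8) = 0.022222; P(data | bag D) = (11/12)(10/11)(1/10) = 0.083333.
Weighting by the prior gives 1/4 · 0.17143 = 0.042857, 1/4 · 0.066667 = 0.016667, 1/4 · 0.022222 = 0.0055556, 1/4 · 0.083333 = 0.020833; with total 0.085913.
Dividing through by the total gives posterior P(bag A | data) = 0.49885, P(bag B | data) = 0.194, P(bag C | data) = 0.064665, P(bag D | data) = 0.24249.
So P(blue next | data) = Σ P(blue next | H) P(H | data) = (1/2)(0.49885) + (0)(0.194) + (0)(0.064665) + (1)(0.24249) = 0.49192.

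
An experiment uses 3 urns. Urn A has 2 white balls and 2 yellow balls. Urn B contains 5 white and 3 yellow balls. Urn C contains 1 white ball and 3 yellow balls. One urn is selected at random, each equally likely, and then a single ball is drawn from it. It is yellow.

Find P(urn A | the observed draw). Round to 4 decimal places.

0.3077

The likelihood of this draw under each hypothesis: P(data | urn A) = (2/4) = 1/2; P(data | urn B) = (3/8) = 3/8; P(data | urn C) = (3/4) = 3/4.
Weighting by the prior gives 1/3 · 1/2 = 1/6, 1/3 · 3/8 = 1/8, 1/3 · 3/4 = 1/4; summing to 13/24.
Hence P(urn A | data) = (1/6) / (13/24) = 4/13.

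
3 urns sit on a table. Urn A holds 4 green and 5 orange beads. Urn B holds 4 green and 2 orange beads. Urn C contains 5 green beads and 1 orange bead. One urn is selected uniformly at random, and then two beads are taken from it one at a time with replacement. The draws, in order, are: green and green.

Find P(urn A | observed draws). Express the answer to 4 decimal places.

0.1478

Compute the likelihood of the observed sequence for each case: P(data | urn A) = (4/9)(4/9) = 16/81; P(data | urn B) = (4/6)(4/6) = 4/9; P(data | urn C) = (5/6)(5/6) = 25/36.
Multiplying each by its prior: 1/3 · 16/81 = 16/243, 1/3 · 4/9 = 4/27, 1/3 · 25/36 = 25/108; summing to 433/972.
Therefore the posterior P(urn A | data) = (16/243) / (433/972) = 64/433.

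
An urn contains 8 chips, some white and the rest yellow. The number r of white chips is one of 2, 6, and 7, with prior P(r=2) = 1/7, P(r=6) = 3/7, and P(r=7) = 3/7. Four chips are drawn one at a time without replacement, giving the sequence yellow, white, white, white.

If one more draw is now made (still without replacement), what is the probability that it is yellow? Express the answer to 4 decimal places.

0.1333

Compute the likelihood of the observed sequence for each case: P(data | r = 2) = (6/8)(2/7)(1/6)(0/5) = 0; P(data | r = 6) = (2/8)(6/7)(5/6)(4/5) = 1/7; P(data | r = 7) = (1/8)(7/7)(6/6)(5/5) = 1/8.
Multiplying each by its prior: 1/7 · 0 = 0, 3/7 · 1/7 = 3/49, 3/7 · 1/8 = 3/56; summing to 45/392.
The posterior is then P(r = 2 | data) = 0, P(r = 6 | data) = 8/15, P(r = 7 | data) = 7/15.
The predictive probability is P(yellow next | data) = (1/4)(8/15) + (0)(7/15) = 2/15.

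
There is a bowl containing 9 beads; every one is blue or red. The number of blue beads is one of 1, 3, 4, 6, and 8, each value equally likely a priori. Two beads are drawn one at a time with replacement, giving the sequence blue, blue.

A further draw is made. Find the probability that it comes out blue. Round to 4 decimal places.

0.7231

Under each hypothesis, the probability of the observed sequence is: P(data | r = 1) = (1/9)(1/9) = 1/81; P(data | r = 3) = (3/9)(3/9) = 1/9; P(data | r = 4) = (4/9)(4/9) = 16/81; P(data | r = 6) = (6/9)(6/9) = 4/9; P(data | r = 8) = (8/9)(8/9) = 64/81.
Weighting by the prior gives 1/5 · 1/81 = 1/405, 1/5 · 1/9 = 1/45, 1/5 · 16/81 = 16/405, 1/5 · 4/9 = 4/45, 1/5 · 64/81 = 64/405; with total 14/45.
Dividing through by the total gives posterior P(r = 1 | data) = 1/126, P(r = 3 | data) = 1/14, P(r = 4 | data) = 8/63, P(r = 6 | data) = 2/7, P(r = 8 | data) = 32/63.
So P(blue next | data) = Σ P(blue next | H) P(H | data) = (1/9)(1/126) + (1/3)(1/14) + (4/9)(8/63) + (2/3)(2/7) + (8/9)(32/63) = 410/567.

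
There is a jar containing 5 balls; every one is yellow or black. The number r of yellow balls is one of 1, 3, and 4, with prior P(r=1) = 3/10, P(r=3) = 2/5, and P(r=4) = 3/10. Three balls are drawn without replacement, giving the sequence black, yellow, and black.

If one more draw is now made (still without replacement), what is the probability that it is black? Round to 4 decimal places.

0.6000

Under each hypothesis, the probability of the observed sequence is: P(data | r = 1) = (4/5)(1/4)(3/3) = 1/5; P(data | r = 3) = (2/5)(3/4)(1/3) = 1/10; P(data | r = 4) = (1/5)(4/4)(0/3) = 0.
Multiplying each by its prior: 3/10 · 1/5 = 3/50, 2/5 · 1/10 = 1/25, 3/10 · 0 = 0; summing to 1/10.
Normalising, the posterior is P(r = 1 | data) = 3/5, P(r = 3 | data) = 2/5, P(r = 4 | data) = 0.
The predictive probability is P(black next | data) = (1)(3/5) + (0)(2/5) = 3/5.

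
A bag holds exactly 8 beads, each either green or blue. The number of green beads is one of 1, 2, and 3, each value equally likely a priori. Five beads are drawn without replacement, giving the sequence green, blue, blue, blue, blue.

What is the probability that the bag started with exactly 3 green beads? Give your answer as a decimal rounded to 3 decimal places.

Compute the likelihood of the observed sequence for each case: P(data | r = 1) = (1/8)(7/7)(6/6)(5/5)(4/4) = 1/8; P(data | r = 2) = (2/8)(6/7)(5/6)(4/5)(3/4) = 3/28; P(data | r = 3) = (3/8)(5/7)(4/6)(3/5)(2/4) = 3/56.
Multiplying each by its prior: 1/3 · 1/8 = 1/24, 1/3 · 3/28 = 1/28, 1/3 · 3/56 = 1/56; summing to 2/21.
Hence P(r = 3 | data) = (1/56) / (2/21) = 3/16.

0.188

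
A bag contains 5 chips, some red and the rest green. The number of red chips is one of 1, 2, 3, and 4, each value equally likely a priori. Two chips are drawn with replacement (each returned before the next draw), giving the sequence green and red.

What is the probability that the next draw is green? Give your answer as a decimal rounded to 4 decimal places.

0.5000

Under each hypothesis, the probability of the observed sequence is: P(data | r = 1) = (4/5)(1/5) = 4/25; P(data | r = 2) = (3/5)(2/5) = 6/25; P(data | r = 3) = (2/5)(3/5) = 6/25; P(data | r = 4) = (1/5)(4/5) = 4/25.
The prior-weighted likelihoods are 1/4 · 4/25 = 1/25, 1/4 · 6/25 = 3/50, 1/4 · 6/25 = 3/50, 1/4 · 4/25 = 1/25; summing to 1/5.
Normalising, the posterior is P(r = 1 | data) = 1/5, P(r = 2 | data) = 3/10, P(r = 3 | data) = 3/10, P(r = 4 | data) = 1/5.
The predictive probability is P(green next | data) = (4/5)(1/5) + (3/5)(3/10) + (2/5)(3/10) + (1/5)(1/5) = 1/2.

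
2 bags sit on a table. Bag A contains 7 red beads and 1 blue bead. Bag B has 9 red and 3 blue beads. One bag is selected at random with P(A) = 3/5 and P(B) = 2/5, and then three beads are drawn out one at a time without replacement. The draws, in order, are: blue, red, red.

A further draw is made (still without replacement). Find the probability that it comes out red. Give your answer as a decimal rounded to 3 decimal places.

0.896

Under each hypothesis, the probability of the observed sequence is: P(data | bag A) = (1/8)(7/7)(6/6) = 0.125; P(data | bag B) = (3/12)(9/11)(8/10) = 0.16364.
Multiplying each by its prior: 3/5 · 0.125 = 0.075, 2/5 · 0.16364 = 0.065455; with total 0.14045.
Normalising, the posterior is P(bag A | data) = 0.53398, P(bag B | data) = 0.46602.
Averaging over the posterior, P(red next | data) = (1)(0.53398) + (7/9)(0.46602) = 0.89644.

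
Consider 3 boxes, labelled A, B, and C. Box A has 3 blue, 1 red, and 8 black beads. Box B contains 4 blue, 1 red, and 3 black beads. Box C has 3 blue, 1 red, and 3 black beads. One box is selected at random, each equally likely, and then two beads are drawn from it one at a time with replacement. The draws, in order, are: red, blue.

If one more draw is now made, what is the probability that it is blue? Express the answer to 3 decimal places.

Compute the likelihood of the observed sequence for each case: P(data | box A) = (1/12)(3/12) = 0.020833; P(data | box B) = (1/8)(4/8) = 0.0625; P(data | box C) = (1/7)(3/7) = 0.061224.
The prior-weighted likelihoods are 1/3 · 0.020833 = 0.0069444, 1/3 · 0.0625 = 0.020833, 1/3 · 0.061224 = 0.020408; summing to 0.048186.
Normalising, the posterior is P(box A | data) = 0.14412, P(box B | data) = 0.43235, P(box C | data) = 0.42353.
Averaging over the posterior, P(blue next | data) = (1/4)(0.14412) + (1/2)(0.43235) + (3/7)(0.42353) = 0.43372.

0.434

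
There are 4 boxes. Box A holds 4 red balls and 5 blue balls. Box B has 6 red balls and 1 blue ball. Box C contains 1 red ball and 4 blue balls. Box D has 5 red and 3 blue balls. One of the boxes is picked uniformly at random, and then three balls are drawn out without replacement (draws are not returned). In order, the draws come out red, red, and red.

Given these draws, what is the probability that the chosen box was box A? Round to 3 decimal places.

0.060

Under each hypothesis, the probability of the observed sequence is: P(data | box A) = (4/9)(3/8)(2/7) = 1/21; P(data | box B) = (6/7)(5/6)(4/5) = 4/7; P(data | box C) = (1/5)(0/4) = 0; P(data | box D) = (5/8)(4/7)(3/6) = 5/28.
Weighting by the prior gives 1/4 · 1/21 = 1/84, 1/4 · 4/7 = 1/7, 1/4 · 0 = 0, 1/4 · 5/28 = 5/112; summing to 67/336.
So P(box A | data) = (1/84) / (67/336) = 4/67.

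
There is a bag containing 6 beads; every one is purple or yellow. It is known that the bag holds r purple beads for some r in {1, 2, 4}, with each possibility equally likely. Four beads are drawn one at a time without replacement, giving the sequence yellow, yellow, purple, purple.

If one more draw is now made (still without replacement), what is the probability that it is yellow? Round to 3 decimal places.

0.500

Under each hypothesis, the probability of the observed sequence is: P(data | r = 1) = (5/6)(4/5)(1/4)(0/3) = 0; P(data | r = 2) = (4/6)(3/5)(2/4)(1/3) = 1/15; P(data | r = 4) = (2/6)(1/5)(4/4)(3/3) = 1/15.
Multiplying each by its prior: 1/3 · 0 = 0, 1/3 · 1/15 = 1/45, 1/3 · 1/15 = 1/45; summing to 2/45.
Normalising, the posterior is P(r = 1 | data) = 0, P(r = 2 | data) = 1/2, P(r = 4 | data) = 1/2.
The predictive probability is P(yellow next | data) = (1)(1/2) + (0)(1/2) = 1/2.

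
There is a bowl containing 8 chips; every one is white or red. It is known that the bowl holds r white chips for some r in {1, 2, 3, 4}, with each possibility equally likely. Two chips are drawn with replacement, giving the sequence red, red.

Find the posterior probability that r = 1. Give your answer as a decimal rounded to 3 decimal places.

0.389

Under each hypothesis, the probability of the observed sequence is: P(data | r = 1) = (7/8)(7/8) = 49/64; P(data | r = 2) = (6/8)(6/8) = 9/16; P(data | r = 3) = (5/8)(5/8) = 25/64; P(data | r = 4) = (4/8)(4/8) = 1/4.
Weighting by the prior gives 1/4 · 49/64 = 49/256, 1/4 · 9/16 = 9/64, 1/4 · 25/64 = 25/256, 1/4 · 1/4 = 1/16; summing to 63/128.
Hence P(r = 1 | data) = (49/256) / (63/128) = 7/18.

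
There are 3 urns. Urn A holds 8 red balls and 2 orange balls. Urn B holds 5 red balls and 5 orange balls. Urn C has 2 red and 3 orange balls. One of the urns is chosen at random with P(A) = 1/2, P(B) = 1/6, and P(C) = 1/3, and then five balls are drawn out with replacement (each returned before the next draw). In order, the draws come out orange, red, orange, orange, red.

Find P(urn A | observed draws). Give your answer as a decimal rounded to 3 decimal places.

The likelihood of the observed sequence under each hypothesis: P(data | urn A) = (2/10)(8/10)(2/10)(2/10)(8/10) = 0.00512; P(data | urn B) = (5/10)(5/10)(5/10)(5/10)(5/10) = 0.03125; P(data | urn C) = (3/5)(2/5)(3/5)(3/5)(2/5) = 0.03456.
Multiplying each by its prior: 1/2 · 0.00512 = 0.00256, 1/6 · 0.03125 = 0.0052083, 1/3 · 0.03456 = 0.01152; these sum to 0.019288.
So P(urn A | data) = (0.00256) / (0.019288) = 0.13272.

0.133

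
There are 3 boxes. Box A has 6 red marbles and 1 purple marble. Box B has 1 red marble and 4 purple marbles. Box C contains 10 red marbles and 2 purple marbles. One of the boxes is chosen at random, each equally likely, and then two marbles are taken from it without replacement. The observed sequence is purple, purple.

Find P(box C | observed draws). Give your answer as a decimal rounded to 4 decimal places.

0.0246

Compute the likelihood of the observed sequence for each case: P(data | box A) = (1/7)(0/6) = 0; P(data | box B) = (4/5)(3/4) = 3/5; P(data | box C) = (2/12)(1/11) = 1/66.
Multiplying each by its prior: 1/3 · 0 = 0, 1/3 · 3/5 = 1/5, 1/3 · 1/66 = 1/198; these sum to 203/990.
So P(box C | data) = (1/198) / (203/990) = 5/203.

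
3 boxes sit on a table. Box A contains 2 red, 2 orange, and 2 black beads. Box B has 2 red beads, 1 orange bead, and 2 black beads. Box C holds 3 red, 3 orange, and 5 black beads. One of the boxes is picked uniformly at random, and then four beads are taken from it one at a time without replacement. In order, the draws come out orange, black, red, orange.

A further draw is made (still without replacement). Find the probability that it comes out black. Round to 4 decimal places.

0.5242

Compute the likelihood of the observed sequence for each case: P(data | box A) = (2/6)(2/5)(2/4)(1/3) = 0.022222; P(data | box B) = (1/5)(2/4)(2/3)(0/2) = 0; P(data | box C) = (3/11)(5/10)(3/9)(2/8) = 0.011364.
Weighting by the prior gives 1/3 · 0.022222 = 0.0074074, 1/3 · 0 = 0, 1/3 · 0.011364 = 0.0037879; with total 0.011195.
The posterior is then P(box A | data) = 0.66165, P(box B | data) = 0, P(box C | data) = 0.33835.
So P(black next | data) = Σ P(black next | H) P(H | data) = (1/2)(0.66165) + (4/7)(0.33835) = 0.52417.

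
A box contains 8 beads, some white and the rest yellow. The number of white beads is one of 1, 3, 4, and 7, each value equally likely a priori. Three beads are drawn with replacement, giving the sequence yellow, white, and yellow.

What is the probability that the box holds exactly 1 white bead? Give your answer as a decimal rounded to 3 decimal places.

0.251

The likelihood of the observed sequence under each hypothesis: P(data | r = 1) = (7/8)(1/8)(7/8) = 0.095703; P(data | r = 3) = (5/8)(3/8)(5/8) = 0.14648; P(data | r = 4) = (4/8)(4/8)(4/8) = 0.125; P(data | r = 7) = (1/8)(7/8)(1/8) = 0.013672.
Multiplying each by its prior: 1/4 · 0.095703 = 0.023926, 1/4 · 0.14648 = 0.036621, 1/4 · 0.125 = 0.03125, 1/4 · 0.013672 = 0.003418; summing to 0.095215.
Hence P(r = 1 | data) = (0.023926) / (0.095215) = 0.25128.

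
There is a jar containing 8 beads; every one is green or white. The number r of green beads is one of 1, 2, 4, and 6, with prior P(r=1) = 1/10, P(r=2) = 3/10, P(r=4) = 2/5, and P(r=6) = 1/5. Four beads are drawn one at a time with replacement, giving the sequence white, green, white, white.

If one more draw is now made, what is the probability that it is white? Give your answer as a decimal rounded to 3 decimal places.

Compute the likelihood of the observed sequence for each case: P(data | r = 1) = (7/8)(1/8)(7/8)(7/8) = 0.08374; P(data | r = 2) = (6/8)(2/8)(6/8)(6/8) = 0.10547; P(data | r = 4) = (4/8)(4/8)(4/8)(4/8) = 0.0625; P(data | r = 6) = (2/8)(6/8)(2/8)(2/8) = 0.011719.
Multiplying each by its prior: 1/10 · 0.08374 = 0.008374, 3/10 · 0.10547 = 0.031641, 2/5 · 0.0625 = 0.025, 1/5 · 0.011719 = 0.0023437; with total 0.067358.
Normalising, the posterior is P(r = 1 | data) = 0.12432, P(r = 2 | data) = 0.46974, P(r = 4 | data) = 0.37115, P(r = 6 | data) = 0.034795.
So P(white next | data) = Σ P(white next | H) P(H | data) = (7/8)(0.12432) + (3/4)(0.46974) + (1/2)(0.37115) + (1/4)(0.034795) = 0.65536.

0.655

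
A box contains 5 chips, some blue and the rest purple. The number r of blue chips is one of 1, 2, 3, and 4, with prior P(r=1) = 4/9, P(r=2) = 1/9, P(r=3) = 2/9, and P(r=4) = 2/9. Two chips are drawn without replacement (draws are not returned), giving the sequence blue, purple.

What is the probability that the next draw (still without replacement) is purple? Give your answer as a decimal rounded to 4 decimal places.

0.5714

The likelihood of the observed sequence under each hypothesis: P(data | r = 1) = (1/5)(4/4) = 1/5; P(data | r = 2) = (2/5)(3/4) = 3/10; P(data | r = 3) = (3/5)(2/4) = 3/10; P(data | r = 4) = (4/5)(1/4) = 1/5.
Multiplying each by its prior: 4/9 · 1/5 = 4/45, 1/9 · 3/10 = 1/30, 2/9 · 3/10 = 1/15, 2/9 · 1/5 = 2/45; these sum to 7/30.
Normalising, the posterior is P(r = 1 | data) = 8/21, P(r = 2 | data) = 1/7, P(r = 3 | data) = 2/7, P(r = 4 | data) = 4/21.
The predictive probability is P(purple next | data) = (1)(8/21) + (2/3)(1/7) + (1/3)(2/7) + (0)(4/21) = 4/7.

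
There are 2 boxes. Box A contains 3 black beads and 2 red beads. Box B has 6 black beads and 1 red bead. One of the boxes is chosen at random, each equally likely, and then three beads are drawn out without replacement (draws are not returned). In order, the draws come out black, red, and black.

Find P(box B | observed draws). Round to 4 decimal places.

Compute the likelihood of the observed sequence for each case: P(data | box A) = (3/5)(2/4)(2/3) = 1/5; P(data | box B) = (6/7)(1/6)(5/5) = 1/7.
Weighting by the prior gives 1/2 · 1/5 = 1/10, 1/2 · 1/7 = 1/14; these sum to 6/35.
Therefore the posterior P(box B | data) = (1/14) / (6/35) = 5/12.

0.4167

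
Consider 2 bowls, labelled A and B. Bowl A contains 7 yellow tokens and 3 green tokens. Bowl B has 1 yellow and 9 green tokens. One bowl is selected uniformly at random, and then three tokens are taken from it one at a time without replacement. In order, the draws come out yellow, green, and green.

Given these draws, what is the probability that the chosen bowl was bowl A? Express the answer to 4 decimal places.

0.3684

For each hypothesis, P(data | H) works out to: P(data | bowl A) = (7/10)(3/9)(2/8) = 7/120; P(data | bowl B) = (1/10)(9/9)(8/8) = 1/10.
The prior-weighted likelihoods are 1/2 · 7/120 = 7/240, 1/2 · 1/10 = 1/20; summing to 19/240.
So P(bowl A | data) = (7/240) / (19/240) = 7/19.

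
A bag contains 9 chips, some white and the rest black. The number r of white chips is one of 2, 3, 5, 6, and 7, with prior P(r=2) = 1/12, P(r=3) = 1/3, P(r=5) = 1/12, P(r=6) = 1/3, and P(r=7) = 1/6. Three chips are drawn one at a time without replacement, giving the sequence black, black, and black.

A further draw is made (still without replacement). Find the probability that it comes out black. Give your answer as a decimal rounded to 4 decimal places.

Compute the likelihood of the observed sequence for each case: P(data | r = 2) = (7/9)(6/8)(5/7) = 5/12; P(data | r = 3) = (6/9)(5/8)(4/7) = 5/21; P(data | r = 5) = (4/9)(3/8)(2/7) = 1/21; P(data | r = 6) = (3/9)(2/8)(1/7) = 1/84; P(data | r = 7) = (2/9)(1/8)(0/7) = 0.
Multiplying each by its prior: 1/12 · 5/12 = 5/144, 1/3 · 5/21 = 5/63, 1/12 · 1/21 = 1/252, 1/3 · 1/84 = 1/252, 1/6 · 0 = 0; summing to 41/336.
The posterior is then P(r = 2 | data) = 35/123, P(r = 3 | data) = 80/123, P(r = 5 | data) = 4/123, P(r = 6 | data) = 4/123, P(r = 7 | data) = 0.
Averaging over the posterior, P(black next | data) = (2/3)(35/123) + (1/2)(80/123) + (1/6)(4/123) + (0)(4/123) = 64/123.

0.5203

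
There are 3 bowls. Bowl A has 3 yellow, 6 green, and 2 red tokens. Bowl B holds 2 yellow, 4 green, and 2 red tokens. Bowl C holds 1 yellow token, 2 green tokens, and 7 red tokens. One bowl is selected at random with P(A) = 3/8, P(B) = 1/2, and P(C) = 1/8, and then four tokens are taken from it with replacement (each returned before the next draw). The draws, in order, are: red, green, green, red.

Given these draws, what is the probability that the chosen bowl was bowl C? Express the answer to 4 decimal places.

0.1756

Compute the likelihood of the observed sequence for each case: P(data | bowl A) = (2/11)(6/11)(6/11)(2/11) = 0.0098354; P(data | bowl B) = (2/8)(4/8)(4/8)(2/8) = 0.015625; P(data | bowl C) = (7/10)(2/10)(2/10)(7/10) = 0.0196.
Weighting by the prior gives 3/8 · 0.0098354 = 0.0036883, 1/2 · 0.015625 = 0.0078125, 1/8 · 0.0196 = 0.00245; these sum to 0.013951.
By Bayes' rule, P(bowl C | data) = (0.00245) / (0.013951) = 0.17562.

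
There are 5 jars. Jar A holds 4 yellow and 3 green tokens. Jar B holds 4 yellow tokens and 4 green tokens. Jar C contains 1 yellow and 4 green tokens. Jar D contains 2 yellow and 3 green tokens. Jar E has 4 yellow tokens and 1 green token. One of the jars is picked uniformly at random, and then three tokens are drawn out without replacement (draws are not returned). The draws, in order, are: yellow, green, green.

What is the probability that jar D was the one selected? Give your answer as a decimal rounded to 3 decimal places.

The likelihood of the observed sequence under each hypothesis: P(data | jar A) = (4/7)(3/6)(2/5) = 4/35; P(data | jar B) = (4/8)(4/7)(3/6) = 1/7; P(data | jar C) = (1/5)(4/4)(3/3) = 1/5; P(data | jar D) = (2/5)(3/4)(2/3) = 1/5; P(data | jar E) = (4/5)(1/4)(0/3) = 0.
Weighting by the prior gives 1/5 · 4/35 = 4/175, 1/5 · 1/7 = 1/35, 1/5 · 1/5 = 1/25, 1/5 · 1/5 = 1/25, 1/5 · 0 = 0; these sum to 23/175.
Therefore the posterior P(jar D | data) = (1/25) / (23/175) = 7/23.

0.304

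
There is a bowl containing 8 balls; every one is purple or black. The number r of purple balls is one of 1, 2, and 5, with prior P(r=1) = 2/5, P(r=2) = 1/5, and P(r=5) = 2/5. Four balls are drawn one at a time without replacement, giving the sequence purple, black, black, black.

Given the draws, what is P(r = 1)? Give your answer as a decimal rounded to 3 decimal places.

Compute the likelihood of the observed sequence for each case: P(data | r = 1) = (1/8)(7/7)(6/6)(5/5) = 1/8; P(data | r = 2) = (2/8)(6/7)(5/6)(4/5) = 1/7; P(data | r = 5) = (5/8)(3/7)(2/6)(1/5) = 1/56.
Weighting by the prior gives 2/5 · 1/8 = 1/20, 1/5 · 1/7 = 1/35, 2/5 · 1/56 = 1/140; with total 3/35.
Therefore the posterior P(r = 1 | data) = (1/20) / (3/35) = 7/12.

0.583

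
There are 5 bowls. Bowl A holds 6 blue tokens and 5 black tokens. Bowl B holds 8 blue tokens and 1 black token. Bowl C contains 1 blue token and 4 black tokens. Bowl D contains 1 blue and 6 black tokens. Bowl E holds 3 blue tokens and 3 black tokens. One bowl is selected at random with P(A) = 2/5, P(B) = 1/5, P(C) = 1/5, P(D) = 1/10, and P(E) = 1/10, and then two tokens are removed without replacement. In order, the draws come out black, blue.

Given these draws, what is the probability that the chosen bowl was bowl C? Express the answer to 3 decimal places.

For each hypothesis, P(data | H) works out to: P(data | bowl A) = (5/11)(6/10) = 0.27273; P(data | bowl B) = (1/9)(8/8) = 0.11111; P(data | bowl C) = (4/5)(1/4) = 0.2; P(data | bowl D) = (6/7)(1/6) = 0.14286; P(data | bowl E) = (3/6)(3/5) = 0.3.
The prior-weighted likelihoods are 2/5 · 0.27273 = 0.10909, 1/5 · 0.11111 = 0.022222, 1/5 · 0.2 = 0.04, 1/10 · 0.14286 = 0.014286, 1/10 · 0.3 = 0.03; with total 0.2156.
By Bayes' rule, P(bowl C | data) = (0.04) / (0.2156) = 0.18553.

0.186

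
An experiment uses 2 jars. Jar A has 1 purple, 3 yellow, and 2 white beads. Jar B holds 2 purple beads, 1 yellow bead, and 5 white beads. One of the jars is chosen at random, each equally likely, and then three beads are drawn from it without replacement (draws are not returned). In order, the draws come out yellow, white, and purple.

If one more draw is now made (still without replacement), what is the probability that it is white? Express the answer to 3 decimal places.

Under each hypothesis, the probability of the observed sequence is: P(data | jar A) = (3/6)(2/5)(1/4) = 0.05; P(data | jar B) = (1/8)(5/7)(2/6) = 0.029762.
Multiplying each by its prior: 1/2 · 0.05 = 0.025, 1/2 · 0.029762 = 0.014881; these sum to 0.039881.
The posterior is then P(jar A | data) = 0.62687, P(jar B | data) = 0.37313.
So P(white next | data) = Σ P(white next | H) P(H | data) = (1/3)(0.62687) + (4/5)(0.37313) = 0.50746.

0.507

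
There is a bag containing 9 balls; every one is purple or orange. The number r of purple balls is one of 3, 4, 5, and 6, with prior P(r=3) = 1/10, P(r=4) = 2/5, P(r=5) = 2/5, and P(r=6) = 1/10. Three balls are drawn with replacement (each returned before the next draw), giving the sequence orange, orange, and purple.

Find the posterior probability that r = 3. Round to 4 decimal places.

Under each hypothesis, the probability of the observed sequence is: P(data | r = 3) = (6/9)(6/9)(3/9) = 4/27; P(data | r = 4) = (5/9)(5/9)(4/9) = 100/729; P(data | r = 5) = (4/9)(4/9)(5/9) = 80/729; P(data | r = 6) = (3/9)(3/9)(6/9) = 2/27.
Weighting by the prior gives 1/10 · 4/27 = 2/135, 2/5 · 100/729 = 40/729, 2/5 · 80/729 = 32/729, 1/10 · 2/27 = 1/135; with total 49/405.
By Bayes' rule, P(r = 3 | data) = (2/135) / (49/405) = 6/49.

0.1224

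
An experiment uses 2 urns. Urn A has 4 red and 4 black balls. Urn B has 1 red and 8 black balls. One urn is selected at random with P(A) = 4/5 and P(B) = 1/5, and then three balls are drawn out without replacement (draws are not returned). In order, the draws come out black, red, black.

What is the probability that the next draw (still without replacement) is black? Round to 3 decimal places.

The likelihood of the observed sequence under each hypothesis: P(data | urn A) = (4/8)(4/7)(3/6) = 1/7; P(data | urn B) = (8/9)(1/8)(7/7) = 1/9.
Weighting by the prior gives 4/5 · 1/7 = 4/35, 1/5 · 1/9 = 1/45; with total 43/315.
Normalising, the posterior is P(urn A | data) = 36/43, P(urn B | data) = 7/43.
So P(black next | data) = Σ P(black next | H) P(H | data) = (2/5)(36/43) + (1)(7/43) = 107/215.

0.498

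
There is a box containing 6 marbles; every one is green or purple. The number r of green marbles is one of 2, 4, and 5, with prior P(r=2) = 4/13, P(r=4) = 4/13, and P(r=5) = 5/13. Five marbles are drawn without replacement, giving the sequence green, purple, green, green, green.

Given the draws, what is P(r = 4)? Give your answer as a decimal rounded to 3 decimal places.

0.242

For each hypothesis, P(data | H) works out to: P(data | r = 2) = (2/6)(4/5)(1/4)(0/3) = 0; P(data | r = 4) = (4/6)(2/5)(3/4)(2/3)(1/2) = 1/15; P(data | r = 5) = (5/6)(1/5)(4/4)(3/3)(2/2) = 1/6.
The prior-weighted likelihoods are 4/13 · 0 = 0, 4/13 · 1/15 = 4/195, 5/13 · 1/6 = 5/78; with total 11/130.
Hence P(r = 4 | data) = (4/195) / (11/130) = 8/33.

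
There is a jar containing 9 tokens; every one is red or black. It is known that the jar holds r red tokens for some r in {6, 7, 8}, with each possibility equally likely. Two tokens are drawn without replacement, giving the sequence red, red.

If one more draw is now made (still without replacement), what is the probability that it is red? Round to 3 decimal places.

The likelihood of the observed sequence under each hypothesis: P(data | r = 6) = (6/9)(5/8) = 5/12; P(data | r = 7) = (7/9)(6/8) = 7/12; P(data | r = 8) = (8/9)(7/8) = 7/9.
Multiplying each by its prior: 1/3 · 5/12 = 5/36, 1/3 · 7/12 = 7/36, 1/3 · 7/9 = 7/27; with total 16/27.
Normalising, the posterior is P(r = 6 | data) = 15/64, P(r = 7 | data) = 21/64, P(r = 8 | data) = 7/16.
So P(red next | data) = Σ P(red next | H) P(H | data) = (4/7)(15/64) + (5/7)(21/64) + (6/7)(7/16) = 333/448.

0.743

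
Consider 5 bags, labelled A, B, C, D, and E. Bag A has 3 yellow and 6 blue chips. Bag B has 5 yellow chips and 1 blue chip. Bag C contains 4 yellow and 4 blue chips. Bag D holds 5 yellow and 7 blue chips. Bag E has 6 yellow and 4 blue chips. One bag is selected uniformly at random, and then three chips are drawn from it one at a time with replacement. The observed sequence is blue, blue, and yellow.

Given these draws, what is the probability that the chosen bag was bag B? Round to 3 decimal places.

Under each hypothesis, the probability of the observed sequence is: P(data | bag A) = (6/9)(6/9)(3/9) = 0.14815; P(data | bag B) = (1/6)(1/6)(5/6) = 0.023148; P(data | bag C) = (4/8)(4/8)(4/8) = 0.125; P(data | bag D) = (7/12)(7/12)(5/12) = 0.14178; P(data | bag E) = (4/10)(4/10)(6/10) = 0.096.
Multiplying each by its prior: 1/5 · 0.14815 = 0.02963, 1/5 · 0.023148 = 0.0046296, 1/5 · 0.125 = 0.025, 1/5 · 0.14178 = 0.028356, 1/5 · 0.096 = 0.0192; summing to 0.10682.
By Bayes' rule, P(bag B | data) = (0.0046296) / (0.10682) = 0.043342.

0.043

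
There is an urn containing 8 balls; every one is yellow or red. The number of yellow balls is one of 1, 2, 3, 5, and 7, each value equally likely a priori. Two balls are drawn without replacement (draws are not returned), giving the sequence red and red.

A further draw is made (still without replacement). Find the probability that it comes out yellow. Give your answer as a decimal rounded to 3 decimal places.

The likelihood of the observed sequence under each hypothesis: P(data | r = 1) = (7/8)(6/7) = 3/4; P(data | r = 2) = (6/8)(5/7) = 15/28; P(data | r = 3) = (5/8)(4/7) = 5/14; P(data | r = 5) = (3/8)(2/7) = 3/28; P(data | r = 7) = (1/8)(0/7) = 0.
The prior-weighted likelihoods are 1/5 · 3/4 = 3/20, 1/5 · 15/28 = 3/28, 1/5 · 5/14 = 1/14, 1/5 · 3/28 = 3/140, 1/5 · 0 = 0; with total 7/20.
Dividing through by the total gives posterior P(r = 1 | data) = 3/7, P(r = 2 | data) = 15/49, P(r = 3 | data) = 10/49, P(r = 5 | data) = 3/49, P(r = 7 | data) = 0.
So P(yellow next | data) = Σ P(yellow next | H) P(H | data) = (1/6)(3/7) + (1/3)(15/49) + (1/2)(10/49) + (5/6)(3/49) = 16/49.

0.327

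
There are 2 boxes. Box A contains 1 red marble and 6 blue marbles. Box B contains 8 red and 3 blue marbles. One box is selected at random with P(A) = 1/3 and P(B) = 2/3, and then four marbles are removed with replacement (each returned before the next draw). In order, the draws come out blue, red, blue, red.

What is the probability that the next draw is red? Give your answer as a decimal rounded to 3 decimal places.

Under each hypothesis, the probability of the observed sequence is: P(data | box A) = (6/7)(1/7)(6/7)(1/7) = 0.014994; P(data | box B) = (3/11)(8/11)(3/11)(8/11) = 0.039342.
The prior-weighted likelihoods are 1/3 · 0.014994 = 0.0049979, 2/3 · 0.039342 = 0.026228; these sum to 0.031226.
Dividing through by the total gives posterior P(box A | data) = 0.16006, P(box B | data) = 0.83994.
Averaging over the posterior, P(red next | data) = (1/7)(0.16006) + (8/11)(0.83994) = 0.63373.

0.634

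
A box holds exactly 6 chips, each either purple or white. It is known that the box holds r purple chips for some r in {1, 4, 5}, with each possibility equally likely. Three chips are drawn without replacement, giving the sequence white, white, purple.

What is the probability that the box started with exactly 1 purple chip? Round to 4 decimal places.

0.7143

The likelihood of the observed sequence under each hypothesis: P(data | r = 1) = (5/6)(4/5)(1/4) = 1/6; P(data | r = 4) = (2/6)(1/5)(4/4) = 1/15; P(data | r = 5) = (1/6)(0/5) = 0.
Weighting by the prior gives 1/3 · 1/6 = 1/18, 1/3 · 1/15 = 1/45, 1/3 · 0 = 0; with total 7/90.
Therefore the posterior P(r = 1 | data) = (1/18) / (7/90) = 5/7.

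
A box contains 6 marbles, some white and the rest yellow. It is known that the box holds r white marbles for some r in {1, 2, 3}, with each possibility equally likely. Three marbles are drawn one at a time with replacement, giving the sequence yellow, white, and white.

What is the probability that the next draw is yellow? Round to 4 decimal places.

Compute the likelihood of the observed sequence for each case: P(data | r = 1) = (5/6)(1/6)(1/6) = 5/216; P(data | r = 2) = (4/6)(2/6)(2/6) = 2/27; P(data | r = 3) = (3/6)(3/6)(3/6) = 1/8.
Multiplying each by its prior: 1/3 · 5/216 = 5/648, 1/3 · 2/27 = 2/81, 1/3 · 1/8 = 1/24; these sum to 2/27.
The posterior is then P(r = 1 | data) = 5/48, P(r = 2 | data) = 1/3, P(r = 3 | data) = 9/16.
Averaging over the posterior, P(yellow next | data) = (5/6)(5/48) + (2/3)(1/3) + (1/2)(9/16) = 85/144.

0.5903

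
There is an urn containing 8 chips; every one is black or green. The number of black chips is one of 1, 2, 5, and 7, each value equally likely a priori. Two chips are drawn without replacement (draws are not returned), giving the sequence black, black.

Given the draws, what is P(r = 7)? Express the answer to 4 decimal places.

For each hypothesis, P(data | H) works out to: P(data | r = 1) = (1/8)(0/7) = 0; P(data | r = 2) = (2/8)(1/7) = 1/28; P(data | r = 5) = (5/8)(4/7) = 5/14; P(data | r = 7) = (7/8)(6/7) = 3/4.
Multiplying each by its prior: 1/4 · 0 = 0, 1/4 · 1/28 = 1/112, 1/4 · 5/14 = 5/56, 1/4 · 3/4 = 3/16; with total 2/7.
Hence P(r = 7 | data) = (3/16) / (2/7) = 21/32.

0.6563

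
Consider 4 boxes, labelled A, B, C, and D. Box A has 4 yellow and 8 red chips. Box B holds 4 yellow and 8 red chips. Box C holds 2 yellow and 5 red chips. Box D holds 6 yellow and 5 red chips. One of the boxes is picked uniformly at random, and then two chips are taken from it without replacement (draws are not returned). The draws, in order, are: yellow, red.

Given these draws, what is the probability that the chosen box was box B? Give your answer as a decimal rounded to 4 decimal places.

For each hypothesis, P(data | H) works out to: P(data | box A) = (4/12)(8/11) = 8/33; P(data | box B) = (4/12)(8/11) = 8/33; P(data | box C) = (2/7)(5/6) = 5/21; P(data | box D) = (6/11)(5/10) = 3/11.
The prior-weighted likelihoods are 1/4 · 8/33 = 2/33, 1/4 · 8/33 = 2/33, 1/4 · 5/21 = 5/84, 1/4 · 3/11 = 3/44; these sum to 115/462.
So P(box B | data) = (2/33) / (115/462) = 28/115.

0.2435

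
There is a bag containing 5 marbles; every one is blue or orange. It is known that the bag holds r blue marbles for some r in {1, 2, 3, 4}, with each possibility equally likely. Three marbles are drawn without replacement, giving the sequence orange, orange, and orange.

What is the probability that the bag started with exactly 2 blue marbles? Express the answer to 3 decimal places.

Compute the likelihood of the observed sequence for each case: P(data | r = 1) = (4/5)(3/4)(2/3) = 2/5; P(data | r = 2) = (3/5)(2/4)(1/3) = 1/10; P(data | r = 3) = (2/5)(1/4)(0/3) = 0; P(data | r = 4) = (1/5)(0/4) = 0.
Multiplying each by its prior: 1/4 · 2/5 = 1/10, 1/4 · 1/10 = 1/40, 1/4 · 0 = 0, 1/4 · 0 = 0; summing to 1/8.
Therefore the posterior P(r = 2 | data) = (1/40) / (1/8) = 1/5.

0.200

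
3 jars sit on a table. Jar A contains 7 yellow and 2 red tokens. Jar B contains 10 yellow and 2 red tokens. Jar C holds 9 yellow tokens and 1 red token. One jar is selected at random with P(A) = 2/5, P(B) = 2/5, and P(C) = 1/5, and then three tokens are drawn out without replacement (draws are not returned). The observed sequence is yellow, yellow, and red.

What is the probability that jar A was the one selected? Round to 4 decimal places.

0.4721

Under each hypothesis, the probability of the observed sequence is: P(data | jar A) = (7/9)(6/8)(2/7) = 0.16667; P(data | jar B) = (10/12)(9/11)(2/10) = 0.13636; P(data | jar C) = (9/10)(8/9)(1/8) = 0.1.
Weighting by the prior gives 2/5 · 0.16667 = 0.066667, 2/5 · 0.13636 = 0.054545, 1/5 · 0.1 = 0.02; these sum to 0.14121.
By Bayes' rule, P(jar A | data) = (0.066667) / (0.14121) = 0.4721.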